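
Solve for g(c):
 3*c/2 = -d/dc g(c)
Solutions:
 g(c) = C1 - 3*c^2/4


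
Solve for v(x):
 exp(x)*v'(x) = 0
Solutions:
 v(x) = C1


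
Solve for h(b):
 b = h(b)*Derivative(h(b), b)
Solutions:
 h(b) = -sqrt(C1 + b^2)
 h(b) = sqrt(C1 + b^2)


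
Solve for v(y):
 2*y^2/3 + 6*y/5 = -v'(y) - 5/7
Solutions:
 v(y) = C1 - 2*y^3/9 - 3*y^2/5 - 5*y/7


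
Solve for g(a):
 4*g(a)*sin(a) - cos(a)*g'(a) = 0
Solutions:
 g(a) = C1/cos(a)^4


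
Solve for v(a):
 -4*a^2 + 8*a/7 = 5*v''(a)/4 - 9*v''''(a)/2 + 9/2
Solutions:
 v(a) = C1 + C2*a + C3*exp(-sqrt(10)*a/6) + C4*exp(sqrt(10)*a/6) - 4*a^4/15 + 16*a^3/105 - 333*a^2/25


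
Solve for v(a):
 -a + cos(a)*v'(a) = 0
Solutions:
 v(a) = C1 + Integral(a/cos(a), a)


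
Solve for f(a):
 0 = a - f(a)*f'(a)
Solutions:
 f(a) = -sqrt(C1 + a^2)
 f(a) = sqrt(C1 + a^2)


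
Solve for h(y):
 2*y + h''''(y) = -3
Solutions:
 h(y) = C1 + C2*y + C3*y^2 + C4*y^3 - y^5/60 - y^4/8


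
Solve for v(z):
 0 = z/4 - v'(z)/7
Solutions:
 v(z) = C1 + 7*z^2/8


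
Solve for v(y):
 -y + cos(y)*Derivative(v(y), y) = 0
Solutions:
 v(y) = C1 + Integral(y/cos(y), y)


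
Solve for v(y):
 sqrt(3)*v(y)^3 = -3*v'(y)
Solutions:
 v(y) = -sqrt(6)*sqrt(-1/(C1 - sqrt(3)*y))/2
 v(y) = sqrt(6)*sqrt(-1/(C1 - sqrt(3)*y))/2


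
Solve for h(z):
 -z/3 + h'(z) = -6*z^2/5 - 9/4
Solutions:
 h(z) = C1 - 2*z^3/5 + z^2/6 - 9*z/4


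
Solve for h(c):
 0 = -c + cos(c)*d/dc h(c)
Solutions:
 h(c) = C1 + Integral(c/cos(c), c)


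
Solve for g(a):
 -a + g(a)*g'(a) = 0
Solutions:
 g(a) = -sqrt(C1 + a^2)
 g(a) = sqrt(C1 + a^2)


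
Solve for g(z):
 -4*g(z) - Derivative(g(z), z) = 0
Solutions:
 g(z) = C1*exp(-4*z)


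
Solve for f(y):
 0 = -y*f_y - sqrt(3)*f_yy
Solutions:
 f(y) = C1 + C2*erf(sqrt(2)*3^(3/4)*y/6)


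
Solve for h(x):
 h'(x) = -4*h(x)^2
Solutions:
 h(x) = 1/(C1 + 4*x)


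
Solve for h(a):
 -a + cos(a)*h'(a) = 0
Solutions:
 h(a) = C1 + Integral(a/cos(a), a)


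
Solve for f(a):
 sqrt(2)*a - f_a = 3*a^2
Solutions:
 f(a) = C1 - a^3 + sqrt(2)*a^2/2


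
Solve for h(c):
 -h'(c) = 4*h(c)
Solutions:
 h(c) = C1*exp(-4*c)


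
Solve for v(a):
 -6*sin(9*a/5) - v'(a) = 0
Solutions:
 v(a) = C1 + 10*cos(9*a/5)/3


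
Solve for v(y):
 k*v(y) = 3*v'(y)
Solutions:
 v(y) = C1*exp(k*y/3)


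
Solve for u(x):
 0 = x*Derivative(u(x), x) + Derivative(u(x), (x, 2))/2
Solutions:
 u(x) = C1 + C2*erf(x)


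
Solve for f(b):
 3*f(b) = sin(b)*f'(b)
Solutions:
 f(b) = C1*(cos(b) - 1)^(3/2)/(cos(b) + 1)^(3/2)


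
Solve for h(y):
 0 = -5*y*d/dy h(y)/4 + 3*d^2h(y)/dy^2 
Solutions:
 h(y) = C1 + C2*erfi(sqrt(30)*y/12)


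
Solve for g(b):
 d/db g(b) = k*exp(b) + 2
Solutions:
 g(b) = C1 + 2*b + k*exp(b)


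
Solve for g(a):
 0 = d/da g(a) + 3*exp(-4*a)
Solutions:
 g(a) = C1 + 3*exp(-4*a)/4


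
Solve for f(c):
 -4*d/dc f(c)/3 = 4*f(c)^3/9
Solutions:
 f(c) = -sqrt(6)*sqrt(-1/(C1 - c))/2
 f(c) = sqrt(6)*sqrt(-1/(C1 - c))/2


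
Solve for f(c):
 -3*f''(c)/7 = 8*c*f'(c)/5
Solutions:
 f(c) = C1 + C2*erf(2*sqrt(105)*c/15)


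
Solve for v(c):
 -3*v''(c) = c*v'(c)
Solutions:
 v(c) = C1 + C2*erf(sqrt(6)*c/6)


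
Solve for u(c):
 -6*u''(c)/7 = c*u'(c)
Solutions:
 u(c) = C1 + C2*erf(sqrt(21)*c/6)


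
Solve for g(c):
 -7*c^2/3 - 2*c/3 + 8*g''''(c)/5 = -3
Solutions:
 g(c) = C1 + C2*c + C3*c^2 + C4*c^3 + 7*c^6/1728 + c^5/288 - 5*c^4/64


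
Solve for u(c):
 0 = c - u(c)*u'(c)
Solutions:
 u(c) = -sqrt(C1 + c^2)
 u(c) = sqrt(C1 + c^2)


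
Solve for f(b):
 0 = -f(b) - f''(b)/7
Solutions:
 f(b) = C1*sin(sqrt(7)*b) + C2*cos(sqrt(7)*b)


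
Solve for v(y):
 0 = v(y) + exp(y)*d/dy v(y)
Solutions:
 v(y) = C1*exp(exp(-y))


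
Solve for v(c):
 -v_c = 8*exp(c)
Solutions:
 v(c) = C1 - 8*exp(c)


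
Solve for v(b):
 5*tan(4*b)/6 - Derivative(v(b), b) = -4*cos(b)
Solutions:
 v(b) = C1 - 5*log(cos(4*b))/24 + 4*sin(b)


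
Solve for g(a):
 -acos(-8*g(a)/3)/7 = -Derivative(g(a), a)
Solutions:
 Integral(1/acos(-8*_y/3), (_y, g(a))) = C1 + a/7


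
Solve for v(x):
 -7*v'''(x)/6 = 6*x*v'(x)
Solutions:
 v(x) = C1 + Integral(C2*airyai(-42^(2/3)*x/7) + C3*airybi(-42^(2/3)*x/7), x)


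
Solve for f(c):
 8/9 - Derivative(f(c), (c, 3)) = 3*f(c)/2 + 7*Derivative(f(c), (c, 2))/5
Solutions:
 f(c) = C1*exp(c*(-28 + 98*2^(2/3)/(45*sqrt(64345) + 11497)^(1/3) + 2^(1/3)*(45*sqrt(64345) + 11497)^(1/3))/60)*sin(2^(1/3)*sqrt(3)*c*(-(45*sqrt(64345) + 11497)^(1/3) + 98*2^(1/3)/(45*sqrt(64345) + 11497)^(1/3))/60) + C2*exp(c*(-28 + 98*2^(2/3)/(45*sqrt(64345) + 11497)^(1/3) + 2^(1/3)*(45*sqrt(64345) + 11497)^(1/3))/60)*cos(2^(1/3)*sqrt(3)*c*(-(45*sqrt(64345) + 11497)^(1/3) + 98*2^(1/3)/(45*sqrt(64345) + 11497)^(1/3))/60) + C3*exp(-c*(98*2^(2/3)/(45*sqrt(64345) + 11497)^(1/3) + 14 + 2^(1/3)*(45*sqrt(64345) + 11497)^(1/3))/30) + 16/27


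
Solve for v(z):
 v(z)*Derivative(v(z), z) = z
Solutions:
 v(z) = -sqrt(C1 + z^2)
 v(z) = sqrt(C1 + z^2)


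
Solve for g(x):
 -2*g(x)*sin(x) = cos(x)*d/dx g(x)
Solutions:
 g(x) = C1*cos(x)^2


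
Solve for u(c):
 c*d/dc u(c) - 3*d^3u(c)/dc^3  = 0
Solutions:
 u(c) = C1 + Integral(C2*airyai(3^(2/3)*c/3) + C3*airybi(3^(2/3)*c/3), c)


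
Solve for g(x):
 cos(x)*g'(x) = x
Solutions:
 g(x) = C1 + Integral(x/cos(x), x)


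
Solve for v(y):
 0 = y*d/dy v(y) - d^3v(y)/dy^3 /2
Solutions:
 v(y) = C1 + Integral(C2*airyai(2^(1/3)*y) + C3*airybi(2^(1/3)*y), y)


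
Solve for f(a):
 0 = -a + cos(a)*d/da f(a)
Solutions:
 f(a) = C1 + Integral(a/cos(a), a)


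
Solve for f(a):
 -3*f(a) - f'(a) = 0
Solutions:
 f(a) = C1*exp(-3*a)


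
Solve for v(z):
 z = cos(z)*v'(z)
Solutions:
 v(z) = C1 + Integral(z/cos(z), z)


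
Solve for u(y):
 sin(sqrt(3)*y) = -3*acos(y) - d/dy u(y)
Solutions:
 u(y) = C1 - 3*y*acos(y) + 3*sqrt(1 - y^2) + sqrt(3)*cos(sqrt(3)*y)/3


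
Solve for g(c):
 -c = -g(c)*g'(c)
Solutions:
 g(c) = -sqrt(C1 + c^2)
 g(c) = sqrt(C1 + c^2)


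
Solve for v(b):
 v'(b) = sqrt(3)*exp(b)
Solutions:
 v(b) = C1 + sqrt(3)*exp(b)


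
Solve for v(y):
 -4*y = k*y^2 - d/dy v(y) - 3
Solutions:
 v(y) = C1 + k*y^3/3 + 2*y^2 - 3*y


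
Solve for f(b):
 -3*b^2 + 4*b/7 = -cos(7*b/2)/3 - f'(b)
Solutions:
 f(b) = C1 + b^3 - 2*b^2/7 - 2*sin(7*b/2)/21


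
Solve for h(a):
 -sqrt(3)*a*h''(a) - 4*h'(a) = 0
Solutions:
 h(a) = C1 + C2*a^(1 - 4*sqrt(3)/3)


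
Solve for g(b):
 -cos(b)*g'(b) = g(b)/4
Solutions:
 g(b) = C1*(sin(b) - 1)^(1/8)/(sin(b) + 1)^(1/8)


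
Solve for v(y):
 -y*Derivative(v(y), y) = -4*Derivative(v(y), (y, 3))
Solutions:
 v(y) = C1 + Integral(C2*airyai(2^(1/3)*y/2) + C3*airybi(2^(1/3)*y/2), y)


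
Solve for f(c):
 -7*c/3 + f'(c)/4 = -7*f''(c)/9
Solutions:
 f(c) = C1 + C2*exp(-9*c/28) + 14*c^2/3 - 784*c/27


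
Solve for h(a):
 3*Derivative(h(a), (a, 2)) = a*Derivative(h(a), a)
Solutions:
 h(a) = C1 + C2*erfi(sqrt(6)*a/6)


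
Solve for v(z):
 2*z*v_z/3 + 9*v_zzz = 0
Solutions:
 v(z) = C1 + Integral(C2*airyai(-2^(1/3)*z/3) + C3*airybi(-2^(1/3)*z/3), z)


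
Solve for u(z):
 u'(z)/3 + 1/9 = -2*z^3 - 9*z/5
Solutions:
 u(z) = C1 - 3*z^4/2 - 27*z^2/10 - z/3


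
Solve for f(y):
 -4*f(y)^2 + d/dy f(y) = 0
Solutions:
 f(y) = -1/(C1 + 4*y)


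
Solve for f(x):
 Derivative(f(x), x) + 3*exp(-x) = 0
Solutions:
 f(x) = C1 + 3*exp(-x)


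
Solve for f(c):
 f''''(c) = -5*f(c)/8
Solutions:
 f(c) = (C1*sin(2^(3/4)*5^(1/4)*c/4) + C2*cos(2^(3/4)*5^(1/4)*c/4))*exp(-2^(3/4)*5^(1/4)*c/4) + (C3*sin(2^(3/4)*5^(1/4)*c/4) + C4*cos(2^(3/4)*5^(1/4)*c/4))*exp(2^(3/4)*5^(1/4)*c/4)


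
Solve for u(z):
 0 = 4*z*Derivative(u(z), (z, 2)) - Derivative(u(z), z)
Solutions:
 u(z) = C1 + C2*z^(5/4)


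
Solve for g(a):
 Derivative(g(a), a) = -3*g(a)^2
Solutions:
 g(a) = 1/(C1 + 3*a)


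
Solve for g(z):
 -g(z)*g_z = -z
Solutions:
 g(z) = -sqrt(C1 + z^2)
 g(z) = sqrt(C1 + z^2)


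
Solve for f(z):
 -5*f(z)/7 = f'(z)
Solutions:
 f(z) = C1*exp(-5*z/7)


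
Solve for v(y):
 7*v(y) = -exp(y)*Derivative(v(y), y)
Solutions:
 v(y) = C1*exp(7*exp(-y))


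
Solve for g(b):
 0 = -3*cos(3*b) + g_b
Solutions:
 g(b) = C1 + sin(3*b)


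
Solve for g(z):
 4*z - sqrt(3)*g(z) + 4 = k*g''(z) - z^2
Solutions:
 g(z) = C1*exp(-3^(1/4)*z*sqrt(-1/k)) + C2*exp(3^(1/4)*z*sqrt(-1/k)) - 2*k/3 + sqrt(3)*z^2/3 + 4*sqrt(3)*z/3 + 4*sqrt(3)/3


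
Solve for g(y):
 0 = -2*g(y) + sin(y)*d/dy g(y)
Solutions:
 g(y) = C1*(cos(y) - 1)/(cos(y) + 1)


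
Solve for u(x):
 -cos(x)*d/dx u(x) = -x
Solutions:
 u(x) = C1 + Integral(x/cos(x), x)


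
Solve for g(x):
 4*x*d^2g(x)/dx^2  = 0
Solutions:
 g(x) = C1 + C2*x


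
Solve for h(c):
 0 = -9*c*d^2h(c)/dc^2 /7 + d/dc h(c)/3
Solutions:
 h(c) = C1 + C2*c^(34/27)


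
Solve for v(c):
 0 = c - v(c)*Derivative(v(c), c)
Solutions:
 v(c) = -sqrt(C1 + c^2)
 v(c) = sqrt(C1 + c^2)


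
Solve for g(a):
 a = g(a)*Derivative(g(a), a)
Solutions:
 g(a) = -sqrt(C1 + a^2)
 g(a) = sqrt(C1 + a^2)


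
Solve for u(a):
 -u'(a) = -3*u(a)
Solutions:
 u(a) = C1*exp(3*a)


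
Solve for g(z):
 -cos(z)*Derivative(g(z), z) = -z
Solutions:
 g(z) = C1 + Integral(z/cos(z), z)


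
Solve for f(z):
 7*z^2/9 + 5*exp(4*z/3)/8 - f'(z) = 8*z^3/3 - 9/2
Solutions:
 f(z) = C1 - 2*z^4/3 + 7*z^3/27 + 9*z/2 + 15*exp(4*z/3)/32


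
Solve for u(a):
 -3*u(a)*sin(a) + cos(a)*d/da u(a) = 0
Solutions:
 u(a) = C1/cos(a)^3


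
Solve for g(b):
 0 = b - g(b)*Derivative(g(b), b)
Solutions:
 g(b) = -sqrt(C1 + b^2)
 g(b) = sqrt(C1 + b^2)


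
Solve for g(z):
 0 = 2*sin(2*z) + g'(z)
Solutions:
 g(z) = C1 + cos(2*z)


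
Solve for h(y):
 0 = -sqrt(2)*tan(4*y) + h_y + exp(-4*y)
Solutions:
 h(y) = C1 + sqrt(2)*log(tan(4*y)^2 + 1)/8 + exp(-4*y)/4


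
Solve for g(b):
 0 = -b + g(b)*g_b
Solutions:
 g(b) = -sqrt(C1 + b^2)
 g(b) = sqrt(C1 + b^2)


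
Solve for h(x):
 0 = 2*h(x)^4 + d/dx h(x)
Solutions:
 h(x) = (-3^(2/3) - 3*3^(1/6)*I)*(1/(C1 + 2*x))^(1/3)/6
 h(x) = (-3^(2/3) + 3*3^(1/6)*I)*(1/(C1 + 2*x))^(1/3)/6
 h(x) = (1/(C1 + 6*x))^(1/3)


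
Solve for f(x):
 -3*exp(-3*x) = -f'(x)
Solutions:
 f(x) = C1 - exp(-3*x)


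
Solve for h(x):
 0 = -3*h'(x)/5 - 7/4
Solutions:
 h(x) = C1 - 35*x/12


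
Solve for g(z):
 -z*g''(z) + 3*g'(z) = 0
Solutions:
 g(z) = C1 + C2*z^4


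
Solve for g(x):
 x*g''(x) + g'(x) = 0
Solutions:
 g(x) = C1 + C2*log(x)


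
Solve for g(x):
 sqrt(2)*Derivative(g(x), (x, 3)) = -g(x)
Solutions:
 g(x) = C3*exp(-2^(5/6)*x/2) + (C1*sin(2^(5/6)*sqrt(3)*x/4) + C2*cos(2^(5/6)*sqrt(3)*x/4))*exp(2^(5/6)*x/4)


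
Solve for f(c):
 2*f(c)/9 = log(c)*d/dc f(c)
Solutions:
 f(c) = C1*exp(2*li(c)/9)


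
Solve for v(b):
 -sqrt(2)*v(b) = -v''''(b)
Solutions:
 v(b) = C1*exp(-2^(1/8)*b) + C2*exp(2^(1/8)*b) + C3*sin(2^(1/8)*b) + C4*cos(2^(1/8)*b)


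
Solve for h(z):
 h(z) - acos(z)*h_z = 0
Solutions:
 h(z) = C1*exp(Integral(1/acos(z), z))


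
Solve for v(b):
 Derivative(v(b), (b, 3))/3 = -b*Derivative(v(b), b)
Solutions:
 v(b) = C1 + Integral(C2*airyai(-3^(1/3)*b) + C3*airybi(-3^(1/3)*b), b)


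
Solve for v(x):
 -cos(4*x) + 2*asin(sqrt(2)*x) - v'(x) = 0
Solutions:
 v(x) = C1 + 2*x*asin(sqrt(2)*x) + sqrt(2)*sqrt(1 - 2*x^2) - sin(4*x)/4


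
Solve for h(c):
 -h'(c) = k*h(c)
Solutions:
 h(c) = C1*exp(-c*k)


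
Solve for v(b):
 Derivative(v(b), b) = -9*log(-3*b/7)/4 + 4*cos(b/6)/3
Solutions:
 v(b) = C1 - 9*b*log(-b)/4 - 9*b*log(3)/4 + 9*b/4 + 9*b*log(7)/4 + 8*sin(b/6)


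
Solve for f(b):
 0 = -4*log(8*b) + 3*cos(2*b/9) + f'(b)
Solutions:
 f(b) = C1 + 4*b*log(b) - 4*b + 12*b*log(2) - 27*sin(2*b/9)/2


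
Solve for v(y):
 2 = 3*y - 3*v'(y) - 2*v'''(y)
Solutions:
 v(y) = C1 + C2*sin(sqrt(6)*y/2) + C3*cos(sqrt(6)*y/2) + y^2/2 - 2*y/3


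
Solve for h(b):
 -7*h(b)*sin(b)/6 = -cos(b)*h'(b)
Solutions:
 h(b) = C1/cos(b)^(7/6)


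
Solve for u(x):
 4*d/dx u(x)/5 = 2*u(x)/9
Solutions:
 u(x) = C1*exp(5*x/18)


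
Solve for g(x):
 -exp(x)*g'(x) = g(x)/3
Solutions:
 g(x) = C1*exp(exp(-x)/3)


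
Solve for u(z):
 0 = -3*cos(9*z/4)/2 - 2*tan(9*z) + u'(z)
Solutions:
 u(z) = C1 - 2*log(cos(9*z))/9 + 2*sin(9*z/4)/3


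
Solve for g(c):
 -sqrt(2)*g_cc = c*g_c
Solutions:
 g(c) = C1 + C2*erf(2^(1/4)*c/2)


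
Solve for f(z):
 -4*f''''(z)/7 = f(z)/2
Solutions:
 f(z) = (C1*sin(2^(3/4)*7^(1/4)*z/4) + C2*cos(2^(3/4)*7^(1/4)*z/4))*exp(-2^(3/4)*7^(1/4)*z/4) + (C3*sin(2^(3/4)*7^(1/4)*z/4) + C4*cos(2^(3/4)*7^(1/4)*z/4))*exp(2^(3/4)*7^(1/4)*z/4)


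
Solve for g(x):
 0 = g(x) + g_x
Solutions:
 g(x) = C1*exp(-x)


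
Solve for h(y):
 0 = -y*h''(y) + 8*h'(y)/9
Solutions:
 h(y) = C1 + C2*y^(17/9)


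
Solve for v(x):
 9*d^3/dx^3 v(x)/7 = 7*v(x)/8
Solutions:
 v(x) = C3*exp(3^(1/3)*7^(2/3)*x/6) + (C1*sin(3^(5/6)*7^(2/3)*x/12) + C2*cos(3^(5/6)*7^(2/3)*x/12))*exp(-3^(1/3)*7^(2/3)*x/12)


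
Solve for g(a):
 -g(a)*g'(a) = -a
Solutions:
 g(a) = -sqrt(C1 + a^2)
 g(a) = sqrt(C1 + a^2)


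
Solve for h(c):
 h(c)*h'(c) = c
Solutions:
 h(c) = -sqrt(C1 + c^2)
 h(c) = sqrt(C1 + c^2)


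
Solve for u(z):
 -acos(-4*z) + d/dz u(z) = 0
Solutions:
 u(z) = C1 + z*acos(-4*z) + sqrt(1 - 16*z^2)/4


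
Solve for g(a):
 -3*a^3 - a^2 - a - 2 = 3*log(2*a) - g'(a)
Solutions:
 g(a) = C1 + 3*a^4/4 + a^3/3 + a^2/2 + 3*a*log(a) - a + a*log(8)


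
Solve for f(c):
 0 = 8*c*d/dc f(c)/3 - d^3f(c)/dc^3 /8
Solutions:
 f(c) = C1 + Integral(C2*airyai(4*3^(2/3)*c/3) + C3*airybi(4*3^(2/3)*c/3), c)


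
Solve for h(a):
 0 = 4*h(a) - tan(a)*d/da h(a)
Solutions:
 h(a) = C1*sin(a)^4


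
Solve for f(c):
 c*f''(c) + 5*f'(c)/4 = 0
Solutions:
 f(c) = C1 + C2/c^(1/4)


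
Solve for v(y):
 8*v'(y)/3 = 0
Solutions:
 v(y) = C1


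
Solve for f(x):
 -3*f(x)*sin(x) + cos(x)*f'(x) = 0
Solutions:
 f(x) = C1/cos(x)^3


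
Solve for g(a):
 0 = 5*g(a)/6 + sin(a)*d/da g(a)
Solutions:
 g(a) = C1*(cos(a) + 1)^(5/12)/(cos(a) - 1)^(5/12)


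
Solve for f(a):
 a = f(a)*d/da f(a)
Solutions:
 f(a) = -sqrt(C1 + a^2)
 f(a) = sqrt(C1 + a^2)


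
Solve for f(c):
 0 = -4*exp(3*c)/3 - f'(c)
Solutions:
 f(c) = C1 - 4*exp(3*c)/9


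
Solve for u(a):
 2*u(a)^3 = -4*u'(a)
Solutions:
 u(a) = -sqrt(-1/(C1 - a))
 u(a) = sqrt(-1/(C1 - a))


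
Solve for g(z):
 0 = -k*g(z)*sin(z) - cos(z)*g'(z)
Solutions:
 g(z) = C1*exp(k*log(cos(z)))


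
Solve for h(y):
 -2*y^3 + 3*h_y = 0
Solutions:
 h(y) = C1 + y^4/6


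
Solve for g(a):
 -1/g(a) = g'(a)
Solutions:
 g(a) = -sqrt(C1 - 2*a)
 g(a) = sqrt(C1 - 2*a)


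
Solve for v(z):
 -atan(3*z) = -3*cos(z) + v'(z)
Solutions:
 v(z) = C1 - z*atan(3*z) + log(9*z^2 + 1)/6 + 3*sin(z)


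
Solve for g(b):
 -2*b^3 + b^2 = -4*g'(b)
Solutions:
 g(b) = C1 + b^4/8 - b^3/12


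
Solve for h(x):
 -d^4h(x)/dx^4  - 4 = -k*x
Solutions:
 h(x) = C1 + C2*x + C3*x^2 + C4*x^3 + k*x^5/120 - x^4/6


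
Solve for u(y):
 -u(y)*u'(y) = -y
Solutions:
 u(y) = -sqrt(C1 + y^2)
 u(y) = sqrt(C1 + y^2)


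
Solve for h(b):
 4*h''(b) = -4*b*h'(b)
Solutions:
 h(b) = C1 + C2*erf(sqrt(2)*b/2)


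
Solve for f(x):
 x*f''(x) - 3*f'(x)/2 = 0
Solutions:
 f(x) = C1 + C2*x^(5/2)


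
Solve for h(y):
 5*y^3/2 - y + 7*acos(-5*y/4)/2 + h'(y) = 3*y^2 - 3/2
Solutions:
 h(y) = C1 - 5*y^4/8 + y^3 + y^2/2 - 7*y*acos(-5*y/4)/2 - 3*y/2 - 7*sqrt(16 - 25*y^2)/10


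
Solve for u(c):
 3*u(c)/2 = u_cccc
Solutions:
 u(c) = C1*exp(-2^(3/4)*3^(1/4)*c/2) + C2*exp(2^(3/4)*3^(1/4)*c/2) + C3*sin(2^(3/4)*3^(1/4)*c/2) + C4*cos(2^(3/4)*3^(1/4)*c/2)


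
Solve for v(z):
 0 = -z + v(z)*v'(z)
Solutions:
 v(z) = -sqrt(C1 + z^2)
 v(z) = sqrt(C1 + z^2)


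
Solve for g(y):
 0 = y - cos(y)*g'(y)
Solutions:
 g(y) = C1 + Integral(y/cos(y), y)


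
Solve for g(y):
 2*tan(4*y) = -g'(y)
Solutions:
 g(y) = C1 + log(cos(4*y))/2


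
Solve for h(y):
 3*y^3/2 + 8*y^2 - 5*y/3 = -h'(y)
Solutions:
 h(y) = C1 - 3*y^4/8 - 8*y^3/3 + 5*y^2/6


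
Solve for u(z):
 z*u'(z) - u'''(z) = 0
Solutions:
 u(z) = C1 + Integral(C2*airyai(z) + C3*airybi(z), z)


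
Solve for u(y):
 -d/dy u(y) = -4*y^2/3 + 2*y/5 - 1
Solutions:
 u(y) = C1 + 4*y^3/9 - y^2/5 + y


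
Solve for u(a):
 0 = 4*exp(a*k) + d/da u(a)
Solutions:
 u(a) = C1 - 4*exp(a*k)/k


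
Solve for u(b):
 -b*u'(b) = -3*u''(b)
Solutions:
 u(b) = C1 + C2*erfi(sqrt(6)*b/6)


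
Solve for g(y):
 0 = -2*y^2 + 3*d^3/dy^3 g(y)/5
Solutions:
 g(y) = C1 + C2*y + C3*y^2 + y^5/18


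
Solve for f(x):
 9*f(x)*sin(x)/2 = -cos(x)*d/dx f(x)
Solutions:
 f(x) = C1*cos(x)^(9/2)


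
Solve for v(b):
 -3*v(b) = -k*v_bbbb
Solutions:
 v(b) = C1*exp(-3^(1/4)*b*(1/k)^(1/4)) + C2*exp(3^(1/4)*b*(1/k)^(1/4)) + C3*exp(-3^(1/4)*I*b*(1/k)^(1/4)) + C4*exp(3^(1/4)*I*b*(1/k)^(1/4))


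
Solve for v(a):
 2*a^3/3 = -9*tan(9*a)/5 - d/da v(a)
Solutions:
 v(a) = C1 - a^4/6 + log(cos(9*a))/5


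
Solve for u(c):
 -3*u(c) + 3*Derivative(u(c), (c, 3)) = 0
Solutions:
 u(c) = C3*exp(c) + (C1*sin(sqrt(3)*c/2) + C2*cos(sqrt(3)*c/2))*exp(-c/2)


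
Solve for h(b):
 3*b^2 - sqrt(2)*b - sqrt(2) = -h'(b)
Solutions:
 h(b) = C1 - b^3 + sqrt(2)*b^2/2 + sqrt(2)*b


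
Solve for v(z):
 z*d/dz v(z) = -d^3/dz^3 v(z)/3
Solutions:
 v(z) = C1 + Integral(C2*airyai(-3^(1/3)*z) + C3*airybi(-3^(1/3)*z), z)


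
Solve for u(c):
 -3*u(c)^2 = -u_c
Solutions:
 u(c) = -1/(C1 + 3*c)


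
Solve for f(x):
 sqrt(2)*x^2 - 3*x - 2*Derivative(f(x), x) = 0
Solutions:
 f(x) = C1 + sqrt(2)*x^3/6 - 3*x^2/4


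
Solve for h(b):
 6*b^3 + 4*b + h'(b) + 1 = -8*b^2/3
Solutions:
 h(b) = C1 - 3*b^4/2 - 8*b^3/9 - 2*b^2 - b


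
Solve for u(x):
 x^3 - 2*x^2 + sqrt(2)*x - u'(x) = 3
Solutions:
 u(x) = C1 + x^4/4 - 2*x^3/3 + sqrt(2)*x^2/2 - 3*x


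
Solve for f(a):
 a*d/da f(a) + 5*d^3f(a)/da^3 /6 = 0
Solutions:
 f(a) = C1 + Integral(C2*airyai(-5^(2/3)*6^(1/3)*a/5) + C3*airybi(-5^(2/3)*6^(1/3)*a/5), a)


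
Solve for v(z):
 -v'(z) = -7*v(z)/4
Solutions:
 v(z) = C1*exp(7*z/4)


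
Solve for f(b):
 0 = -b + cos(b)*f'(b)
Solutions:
 f(b) = C1 + Integral(b/cos(b), b)


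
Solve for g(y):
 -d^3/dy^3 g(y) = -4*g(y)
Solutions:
 g(y) = C3*exp(2^(2/3)*y) + (C1*sin(2^(2/3)*sqrt(3)*y/2) + C2*cos(2^(2/3)*sqrt(3)*y/2))*exp(-2^(2/3)*y/2)


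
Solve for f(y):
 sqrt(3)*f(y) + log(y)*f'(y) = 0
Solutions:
 f(y) = C1*exp(-sqrt(3)*li(y))


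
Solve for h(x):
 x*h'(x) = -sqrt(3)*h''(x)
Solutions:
 h(x) = C1 + C2*erf(sqrt(2)*3^(3/4)*x/6)


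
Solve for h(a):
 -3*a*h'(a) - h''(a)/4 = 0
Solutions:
 h(a) = C1 + C2*erf(sqrt(6)*a)


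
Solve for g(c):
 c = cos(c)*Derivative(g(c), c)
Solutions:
 g(c) = C1 + Integral(c/cos(c), c)


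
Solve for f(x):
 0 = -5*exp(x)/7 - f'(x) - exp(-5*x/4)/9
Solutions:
 f(x) = C1 - 5*exp(x)/7 + 4*exp(-5*x/4)/45


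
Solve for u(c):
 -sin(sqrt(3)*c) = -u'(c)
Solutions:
 u(c) = C1 - sqrt(3)*cos(sqrt(3)*c)/3


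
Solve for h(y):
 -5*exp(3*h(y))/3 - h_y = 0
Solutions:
 h(y) = log((-1 - sqrt(3)*I)*(1/(C1 + 5*y))^(1/3)/2)
 h(y) = log((-1 + sqrt(3)*I)*(1/(C1 + 5*y))^(1/3)/2)
 h(y) = log(1/(C1 + 5*y))/3


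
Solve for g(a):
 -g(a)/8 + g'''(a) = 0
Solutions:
 g(a) = C3*exp(a/2) + (C1*sin(sqrt(3)*a/4) + C2*cos(sqrt(3)*a/4))*exp(-a/4)


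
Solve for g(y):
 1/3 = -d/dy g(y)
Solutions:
 g(y) = C1 - y/3


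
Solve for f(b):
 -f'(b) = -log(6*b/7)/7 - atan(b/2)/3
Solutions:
 f(b) = C1 + b*log(b)/7 + b*atan(b/2)/3 - b*log(7)/7 - b/7 + b*log(6)/7 - log(b^2 + 4)/3


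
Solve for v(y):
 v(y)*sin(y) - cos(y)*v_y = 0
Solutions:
 v(y) = C1/cos(y)


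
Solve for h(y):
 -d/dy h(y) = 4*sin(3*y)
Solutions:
 h(y) = C1 + 4*cos(3*y)/3


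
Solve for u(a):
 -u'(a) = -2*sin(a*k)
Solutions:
 u(a) = C1 - 2*cos(a*k)/k


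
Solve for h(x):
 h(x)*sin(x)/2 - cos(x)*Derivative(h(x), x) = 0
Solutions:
 h(x) = C1/sqrt(cos(x))


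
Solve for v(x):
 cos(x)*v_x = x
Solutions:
 v(x) = C1 + Integral(x/cos(x), x)


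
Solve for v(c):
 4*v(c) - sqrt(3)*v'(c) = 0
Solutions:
 v(c) = C1*exp(4*sqrt(3)*c/3)


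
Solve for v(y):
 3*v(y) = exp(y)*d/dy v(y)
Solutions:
 v(y) = C1*exp(-3*exp(-y))


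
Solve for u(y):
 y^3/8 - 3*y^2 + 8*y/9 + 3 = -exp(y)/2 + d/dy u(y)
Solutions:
 u(y) = C1 + y^4/32 - y^3 + 4*y^2/9 + 3*y + exp(y)/2


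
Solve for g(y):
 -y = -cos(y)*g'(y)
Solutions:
 g(y) = C1 + Integral(y/cos(y), y)


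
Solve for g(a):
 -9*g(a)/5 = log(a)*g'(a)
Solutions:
 g(a) = C1*exp(-9*li(a)/5)


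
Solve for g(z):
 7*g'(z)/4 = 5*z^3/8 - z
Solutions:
 g(z) = C1 + 5*z^4/56 - 2*z^2/7


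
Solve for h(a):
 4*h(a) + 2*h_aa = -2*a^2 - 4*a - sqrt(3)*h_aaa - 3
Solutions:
 h(a) = C1*exp(a*(-4*sqrt(3) + 2*2^(2/3)/(sqrt(267) + 85*sqrt(3)/9)^(1/3) + 3*2^(1/3)*(sqrt(267) + 85*sqrt(3)/9)^(1/3))/18)*sin(sqrt(3)*a*(-3*(2*sqrt(267) + 170*sqrt(3)/9)^(1/3) + 4/(2*sqrt(267) + 170*sqrt(3)/9)^(1/3))/18) + C2*exp(a*(-4*sqrt(3) + 2*2^(2/3)/(sqrt(267) + 85*sqrt(3)/9)^(1/3) + 3*2^(1/3)*(sqrt(267) + 85*sqrt(3)/9)^(1/3))/18)*cos(sqrt(3)*a*(-3*(2*sqrt(267) + 170*sqrt(3)/9)^(1/3) + 4/(2*sqrt(267) + 170*sqrt(3)/9)^(1/3))/18) + C3*exp(-a*(2*2^(2/3)/(sqrt(267) + 85*sqrt(3)/9)^(1/3) + 2*sqrt(3) + 3*2^(1/3)*(sqrt(267) + 85*sqrt(3)/9)^(1/3))/9) - a^2/2 - a - 1/4


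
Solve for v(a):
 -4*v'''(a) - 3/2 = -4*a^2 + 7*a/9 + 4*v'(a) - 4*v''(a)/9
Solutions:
 v(a) = C1 + a^3/3 + a^2/72 - 1537*a/648 + (C2*sin(sqrt(323)*a/18) + C3*cos(sqrt(323)*a/18))*exp(a/18)


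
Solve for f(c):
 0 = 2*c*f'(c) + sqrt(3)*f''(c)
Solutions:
 f(c) = C1 + C2*erf(3^(3/4)*c/3)


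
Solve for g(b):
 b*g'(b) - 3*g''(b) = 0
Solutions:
 g(b) = C1 + C2*erfi(sqrt(6)*b/6)


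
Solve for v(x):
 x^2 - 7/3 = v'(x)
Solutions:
 v(x) = C1 + x^3/3 - 7*x/3


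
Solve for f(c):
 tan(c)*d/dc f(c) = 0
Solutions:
 f(c) = C1


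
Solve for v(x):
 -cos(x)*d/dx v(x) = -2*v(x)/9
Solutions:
 v(x) = C1*(sin(x) + 1)^(1/9)/(sin(x) - 1)^(1/9)


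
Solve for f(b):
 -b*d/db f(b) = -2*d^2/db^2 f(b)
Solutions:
 f(b) = C1 + C2*erfi(b/2)


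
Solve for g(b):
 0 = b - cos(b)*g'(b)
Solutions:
 g(b) = C1 + Integral(b/cos(b), b)


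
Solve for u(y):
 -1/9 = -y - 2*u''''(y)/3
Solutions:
 u(y) = C1 + C2*y + C3*y^2 + C4*y^3 - y^5/80 + y^4/144


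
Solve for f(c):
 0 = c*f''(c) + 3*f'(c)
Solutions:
 f(c) = C1 + C2/c^2


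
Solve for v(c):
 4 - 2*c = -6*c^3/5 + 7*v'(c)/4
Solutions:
 v(c) = C1 + 6*c^4/35 - 4*c^2/7 + 16*c/7


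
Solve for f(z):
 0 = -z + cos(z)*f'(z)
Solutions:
 f(z) = C1 + Integral(z/cos(z), z)


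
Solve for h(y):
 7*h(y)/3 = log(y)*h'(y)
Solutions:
 h(y) = C1*exp(7*li(y)/3)


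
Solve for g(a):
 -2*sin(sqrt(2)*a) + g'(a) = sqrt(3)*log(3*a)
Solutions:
 g(a) = C1 + sqrt(3)*a*(log(a) - 1) + sqrt(3)*a*log(3) - sqrt(2)*cos(sqrt(2)*a)


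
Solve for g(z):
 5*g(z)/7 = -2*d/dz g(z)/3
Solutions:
 g(z) = C1*exp(-15*z/14)


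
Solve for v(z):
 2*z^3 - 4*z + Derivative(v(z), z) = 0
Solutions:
 v(z) = C1 - z^4/2 + 2*z^2


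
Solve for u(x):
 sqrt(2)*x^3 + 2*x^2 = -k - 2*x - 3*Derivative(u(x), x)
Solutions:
 u(x) = C1 - k*x/3 - sqrt(2)*x^4/12 - 2*x^3/9 - x^2/3


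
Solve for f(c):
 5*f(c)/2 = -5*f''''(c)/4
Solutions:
 f(c) = (C1*sin(2^(3/4)*c/2) + C2*cos(2^(3/4)*c/2))*exp(-2^(3/4)*c/2) + (C3*sin(2^(3/4)*c/2) + C4*cos(2^(3/4)*c/2))*exp(2^(3/4)*c/2)


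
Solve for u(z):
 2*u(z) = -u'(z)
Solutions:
 u(z) = C1*exp(-2*z)


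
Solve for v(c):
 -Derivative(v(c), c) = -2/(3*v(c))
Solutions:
 v(c) = -sqrt(C1 + 12*c)/3
 v(c) = sqrt(C1 + 12*c)/3


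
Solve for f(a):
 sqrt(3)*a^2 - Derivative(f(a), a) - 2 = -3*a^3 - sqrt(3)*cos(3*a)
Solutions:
 f(a) = C1 + 3*a^4/4 + sqrt(3)*a^3/3 - 2*a + sqrt(3)*sin(3*a)/3


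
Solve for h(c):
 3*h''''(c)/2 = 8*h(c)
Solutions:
 h(c) = C1*exp(-2*3^(3/4)*c/3) + C2*exp(2*3^(3/4)*c/3) + C3*sin(2*3^(3/4)*c/3) + C4*cos(2*3^(3/4)*c/3)


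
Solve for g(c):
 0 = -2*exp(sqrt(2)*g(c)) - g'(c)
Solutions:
 g(c) = sqrt(2)*(2*log(1/(C1 + 2*c)) - log(2))/4


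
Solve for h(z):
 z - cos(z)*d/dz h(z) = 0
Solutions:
 h(z) = C1 + Integral(z/cos(z), z)


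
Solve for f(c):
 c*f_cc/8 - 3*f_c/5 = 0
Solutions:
 f(c) = C1 + C2*c^(29/5)


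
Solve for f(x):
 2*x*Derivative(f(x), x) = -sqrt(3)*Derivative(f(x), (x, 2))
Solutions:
 f(x) = C1 + C2*erf(3^(3/4)*x/3)


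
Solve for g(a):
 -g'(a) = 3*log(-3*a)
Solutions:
 g(a) = C1 - 3*a*log(-a) + 3*a*(1 - log(3))


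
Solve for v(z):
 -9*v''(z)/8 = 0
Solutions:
 v(z) = C1 + C2*z


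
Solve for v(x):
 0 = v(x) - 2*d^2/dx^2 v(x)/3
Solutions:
 v(x) = C1*exp(-sqrt(6)*x/2) + C2*exp(sqrt(6)*x/2)


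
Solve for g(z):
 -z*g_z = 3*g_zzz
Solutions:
 g(z) = C1 + Integral(C2*airyai(-3^(2/3)*z/3) + C3*airybi(-3^(2/3)*z/3), z)


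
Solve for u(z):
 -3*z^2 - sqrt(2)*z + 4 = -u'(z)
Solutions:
 u(z) = C1 + z^3 + sqrt(2)*z^2/2 - 4*z


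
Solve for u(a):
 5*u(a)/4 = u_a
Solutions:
 u(a) = C1*exp(5*a/4)


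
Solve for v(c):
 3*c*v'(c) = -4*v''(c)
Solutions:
 v(c) = C1 + C2*erf(sqrt(6)*c/4)


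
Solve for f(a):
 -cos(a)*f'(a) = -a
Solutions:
 f(a) = C1 + Integral(a/cos(a), a)


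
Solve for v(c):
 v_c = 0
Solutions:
 v(c) = C1


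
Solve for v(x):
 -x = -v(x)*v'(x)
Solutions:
 v(x) = -sqrt(C1 + x^2)
 v(x) = sqrt(C1 + x^2)


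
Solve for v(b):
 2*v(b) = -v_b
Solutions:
 v(b) = C1*exp(-2*b)


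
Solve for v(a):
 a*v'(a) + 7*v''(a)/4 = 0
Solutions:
 v(a) = C1 + C2*erf(sqrt(14)*a/7)


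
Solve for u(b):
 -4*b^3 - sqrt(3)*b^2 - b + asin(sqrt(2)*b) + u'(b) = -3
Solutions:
 u(b) = C1 + b^4 + sqrt(3)*b^3/3 + b^2/2 - b*asin(sqrt(2)*b) - 3*b - sqrt(2)*sqrt(1 - 2*b^2)/2


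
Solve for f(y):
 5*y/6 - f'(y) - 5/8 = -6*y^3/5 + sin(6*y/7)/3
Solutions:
 f(y) = C1 + 3*y^4/10 + 5*y^2/12 - 5*y/8 + 7*cos(6*y/7)/18


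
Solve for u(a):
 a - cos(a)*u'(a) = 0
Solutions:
 u(a) = C1 + Integral(a/cos(a), a)


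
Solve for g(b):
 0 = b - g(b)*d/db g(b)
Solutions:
 g(b) = -sqrt(C1 + b^2)
 g(b) = sqrt(C1 + b^2)


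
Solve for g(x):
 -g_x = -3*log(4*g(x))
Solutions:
 -Integral(1/(log(_y) + 2*log(2)), (_y, g(x)))/3 = C1 - x


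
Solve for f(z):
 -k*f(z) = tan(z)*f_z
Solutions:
 f(z) = C1*exp(-k*log(sin(z)))


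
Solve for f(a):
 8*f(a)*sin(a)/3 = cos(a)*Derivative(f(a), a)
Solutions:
 f(a) = C1/cos(a)^(8/3)


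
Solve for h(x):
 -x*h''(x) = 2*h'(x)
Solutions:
 h(x) = C1 + C2/x


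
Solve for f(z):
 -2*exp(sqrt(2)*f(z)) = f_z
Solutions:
 f(z) = sqrt(2)*(2*log(1/(C1 + 2*z)) - log(2))/4


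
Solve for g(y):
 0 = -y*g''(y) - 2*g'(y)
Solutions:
 g(y) = C1 + C2/y


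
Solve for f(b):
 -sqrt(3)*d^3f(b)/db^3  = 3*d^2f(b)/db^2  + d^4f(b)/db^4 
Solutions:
 f(b) = C1 + C2*b + (C3*sin(3*b/2) + C4*cos(3*b/2))*exp(-sqrt(3)*b/2)


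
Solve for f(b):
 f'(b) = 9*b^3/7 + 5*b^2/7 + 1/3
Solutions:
 f(b) = C1 + 9*b^4/28 + 5*b^3/21 + b/3


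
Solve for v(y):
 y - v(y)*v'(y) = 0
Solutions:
 v(y) = -sqrt(C1 + y^2)
 v(y) = sqrt(C1 + y^2)


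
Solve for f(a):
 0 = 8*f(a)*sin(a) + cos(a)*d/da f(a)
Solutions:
 f(a) = C1*cos(a)^8


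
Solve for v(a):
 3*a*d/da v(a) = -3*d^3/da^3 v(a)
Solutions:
 v(a) = C1 + Integral(C2*airyai(-a) + C3*airybi(-a), a)


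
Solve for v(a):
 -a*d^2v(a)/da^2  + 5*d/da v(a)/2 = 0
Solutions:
 v(a) = C1 + C2*a^(7/2)


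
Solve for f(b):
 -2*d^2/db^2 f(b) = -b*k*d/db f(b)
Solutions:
 f(b) = Piecewise((-sqrt(pi)*C1*erf(b*sqrt(-k)/2)/sqrt(-k) - C2, (k > 0) | (k < 0)), (-C1*b - C2, True))


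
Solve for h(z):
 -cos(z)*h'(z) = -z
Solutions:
 h(z) = C1 + Integral(z/cos(z), z)


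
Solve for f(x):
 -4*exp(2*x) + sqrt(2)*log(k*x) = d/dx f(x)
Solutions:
 f(x) = C1 + sqrt(2)*x*log(k*x) - sqrt(2)*x - 2*exp(2*x)


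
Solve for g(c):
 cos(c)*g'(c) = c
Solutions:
 g(c) = C1 + Integral(c/cos(c), c)


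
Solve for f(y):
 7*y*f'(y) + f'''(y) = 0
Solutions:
 f(y) = C1 + Integral(C2*airyai(-7^(1/3)*y) + C3*airybi(-7^(1/3)*y), y)


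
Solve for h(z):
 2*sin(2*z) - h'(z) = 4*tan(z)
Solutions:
 h(z) = C1 + 4*log(cos(z)) - cos(2*z)


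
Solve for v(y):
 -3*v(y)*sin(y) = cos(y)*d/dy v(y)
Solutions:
 v(y) = C1*cos(y)^3


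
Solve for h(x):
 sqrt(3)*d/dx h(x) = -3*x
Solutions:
 h(x) = C1 - sqrt(3)*x^2/2


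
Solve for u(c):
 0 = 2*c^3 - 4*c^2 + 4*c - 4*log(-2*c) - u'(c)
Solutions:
 u(c) = C1 + c^4/2 - 4*c^3/3 + 2*c^2 - 4*c*log(-c) + 4*c*(1 - log(2))


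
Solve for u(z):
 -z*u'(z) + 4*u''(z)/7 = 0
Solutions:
 u(z) = C1 + C2*erfi(sqrt(14)*z/4)


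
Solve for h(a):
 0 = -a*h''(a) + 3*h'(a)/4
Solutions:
 h(a) = C1 + C2*a^(7/4)


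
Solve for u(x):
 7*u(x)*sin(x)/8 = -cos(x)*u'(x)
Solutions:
 u(x) = C1*cos(x)^(7/8)


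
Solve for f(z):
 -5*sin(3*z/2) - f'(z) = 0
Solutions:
 f(z) = C1 + 10*cos(3*z/2)/3


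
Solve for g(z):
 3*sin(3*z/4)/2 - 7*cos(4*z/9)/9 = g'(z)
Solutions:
 g(z) = C1 - 7*sin(4*z/9)/4 - 2*cos(3*z/4)


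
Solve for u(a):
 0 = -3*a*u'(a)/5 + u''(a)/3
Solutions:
 u(a) = C1 + C2*erfi(3*sqrt(10)*a/10)


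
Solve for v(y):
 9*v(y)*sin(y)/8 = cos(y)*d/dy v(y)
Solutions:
 v(y) = C1/cos(y)^(9/8)


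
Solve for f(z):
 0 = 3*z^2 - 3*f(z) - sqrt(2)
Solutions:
 f(z) = z^2 - sqrt(2)/3


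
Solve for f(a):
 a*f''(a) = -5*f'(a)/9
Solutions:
 f(a) = C1 + C2*a^(4/9)


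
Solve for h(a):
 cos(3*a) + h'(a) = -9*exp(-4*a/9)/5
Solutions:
 h(a) = C1 - sin(3*a)/3 + 81*exp(-4*a/9)/20


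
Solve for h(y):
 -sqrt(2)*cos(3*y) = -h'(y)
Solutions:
 h(y) = C1 + sqrt(2)*sin(3*y)/3


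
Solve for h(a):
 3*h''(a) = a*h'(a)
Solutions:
 h(a) = C1 + C2*erfi(sqrt(6)*a/6)


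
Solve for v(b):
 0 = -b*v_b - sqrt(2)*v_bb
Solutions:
 v(b) = C1 + C2*erf(2^(1/4)*b/2)


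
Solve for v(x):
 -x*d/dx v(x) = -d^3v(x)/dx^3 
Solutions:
 v(x) = C1 + Integral(C2*airyai(x) + C3*airybi(x), x)


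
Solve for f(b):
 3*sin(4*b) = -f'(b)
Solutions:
 f(b) = C1 + 3*cos(4*b)/4


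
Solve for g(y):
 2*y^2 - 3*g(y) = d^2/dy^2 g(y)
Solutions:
 g(y) = C1*sin(sqrt(3)*y) + C2*cos(sqrt(3)*y) + 2*y^2/3 - 4/9


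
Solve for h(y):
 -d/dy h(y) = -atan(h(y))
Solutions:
 Integral(1/atan(_y), (_y, h(y))) = C1 + y


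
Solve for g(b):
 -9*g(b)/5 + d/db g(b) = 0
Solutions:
 g(b) = C1*exp(9*b/5)


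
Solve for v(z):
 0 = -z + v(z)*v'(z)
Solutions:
 v(z) = -sqrt(C1 + z^2)
 v(z) = sqrt(C1 + z^2)


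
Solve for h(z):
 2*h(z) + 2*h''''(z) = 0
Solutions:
 h(z) = (C1*sin(sqrt(2)*z/2) + C2*cos(sqrt(2)*z/2))*exp(-sqrt(2)*z/2) + (C3*sin(sqrt(2)*z/2) + C4*cos(sqrt(2)*z/2))*exp(sqrt(2)*z/2)


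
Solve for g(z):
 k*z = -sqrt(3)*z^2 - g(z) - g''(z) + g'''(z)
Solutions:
 g(z) = C1*exp(z*(-2^(2/3)*(3*sqrt(93) + 29)^(1/3) - 2*2^(1/3)/(3*sqrt(93) + 29)^(1/3) + 4)/12)*sin(2^(1/3)*sqrt(3)*z*(-2^(1/3)*(3*sqrt(93) + 29)^(1/3) + 2/(3*sqrt(93) + 29)^(1/3))/12) + C2*exp(z*(-2^(2/3)*(3*sqrt(93) + 29)^(1/3) - 2*2^(1/3)/(3*sqrt(93) + 29)^(1/3) + 4)/12)*cos(2^(1/3)*sqrt(3)*z*(-2^(1/3)*(3*sqrt(93) + 29)^(1/3) + 2/(3*sqrt(93) + 29)^(1/3))/12) + C3*exp(z*(2*2^(1/3)/(3*sqrt(93) + 29)^(1/3) + 2 + 2^(2/3)*(3*sqrt(93) + 29)^(1/3))/6) - k*z - sqrt(3)*z^2 + 2*sqrt(3)


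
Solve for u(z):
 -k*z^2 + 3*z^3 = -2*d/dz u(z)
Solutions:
 u(z) = C1 + k*z^3/6 - 3*z^4/8


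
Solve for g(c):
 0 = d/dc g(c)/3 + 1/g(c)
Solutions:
 g(c) = -sqrt(C1 - 6*c)
 g(c) = sqrt(C1 - 6*c)


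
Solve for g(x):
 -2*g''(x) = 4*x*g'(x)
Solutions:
 g(x) = C1 + C2*erf(x)


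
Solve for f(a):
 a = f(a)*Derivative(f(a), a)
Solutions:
 f(a) = -sqrt(C1 + a^2)
 f(a) = sqrt(C1 + a^2)


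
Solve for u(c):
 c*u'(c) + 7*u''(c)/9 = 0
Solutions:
 u(c) = C1 + C2*erf(3*sqrt(14)*c/14)


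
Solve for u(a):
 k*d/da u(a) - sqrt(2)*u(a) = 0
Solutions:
 u(a) = C1*exp(sqrt(2)*a/k)


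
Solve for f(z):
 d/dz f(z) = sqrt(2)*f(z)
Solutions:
 f(z) = C1*exp(sqrt(2)*z)


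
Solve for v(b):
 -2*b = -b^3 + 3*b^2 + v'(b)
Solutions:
 v(b) = C1 + b^4/4 - b^3 - b^2


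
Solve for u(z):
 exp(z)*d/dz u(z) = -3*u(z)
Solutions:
 u(z) = C1*exp(3*exp(-z))


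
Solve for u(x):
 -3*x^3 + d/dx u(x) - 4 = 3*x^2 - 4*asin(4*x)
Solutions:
 u(x) = C1 + 3*x^4/4 + x^3 - 4*x*asin(4*x) + 4*x - sqrt(1 - 16*x^2)


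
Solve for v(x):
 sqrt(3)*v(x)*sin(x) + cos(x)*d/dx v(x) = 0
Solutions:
 v(x) = C1*cos(x)^(sqrt(3))


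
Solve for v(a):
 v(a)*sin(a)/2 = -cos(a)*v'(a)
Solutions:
 v(a) = C1*sqrt(cos(a))


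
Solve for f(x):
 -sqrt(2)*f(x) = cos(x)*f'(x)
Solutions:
 f(x) = C1*(sin(x) - 1)^(sqrt(2)/2)/(sin(x) + 1)^(sqrt(2)/2)


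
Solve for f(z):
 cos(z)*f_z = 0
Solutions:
 f(z) = C1


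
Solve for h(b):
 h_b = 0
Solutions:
 h(b) = C1


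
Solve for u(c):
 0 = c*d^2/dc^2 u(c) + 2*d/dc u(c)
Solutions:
 u(c) = C1 + C2/c


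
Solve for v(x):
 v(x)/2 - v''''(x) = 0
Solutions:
 v(x) = C1*exp(-2^(3/4)*x/2) + C2*exp(2^(3/4)*x/2) + C3*sin(2^(3/4)*x/2) + C4*cos(2^(3/4)*x/2)


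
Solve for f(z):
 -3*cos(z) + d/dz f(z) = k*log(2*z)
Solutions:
 f(z) = C1 + k*z*(log(z) - 1) + k*z*log(2) + 3*sin(z)


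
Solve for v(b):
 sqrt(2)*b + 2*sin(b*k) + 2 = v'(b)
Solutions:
 v(b) = C1 + sqrt(2)*b^2/2 + 2*b - 2*cos(b*k)/k


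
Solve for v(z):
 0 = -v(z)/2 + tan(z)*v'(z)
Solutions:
 v(z) = C1*sqrt(sin(z))


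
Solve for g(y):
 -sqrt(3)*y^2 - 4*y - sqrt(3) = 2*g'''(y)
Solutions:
 g(y) = C1 + C2*y + C3*y^2 - sqrt(3)*y^5/120 - y^4/12 - sqrt(3)*y^3/12


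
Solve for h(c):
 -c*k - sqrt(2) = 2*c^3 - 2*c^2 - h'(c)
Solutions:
 h(c) = C1 + c^4/2 - 2*c^3/3 + c^2*k/2 + sqrt(2)*c


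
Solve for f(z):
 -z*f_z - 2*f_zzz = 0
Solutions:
 f(z) = C1 + Integral(C2*airyai(-2^(2/3)*z/2) + C3*airybi(-2^(2/3)*z/2), z)


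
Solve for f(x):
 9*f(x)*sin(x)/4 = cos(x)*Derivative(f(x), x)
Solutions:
 f(x) = C1/cos(x)^(9/4)


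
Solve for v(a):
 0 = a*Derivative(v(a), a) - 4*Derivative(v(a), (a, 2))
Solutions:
 v(a) = C1 + C2*erfi(sqrt(2)*a/4)


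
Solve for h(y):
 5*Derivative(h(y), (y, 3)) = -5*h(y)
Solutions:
 h(y) = C3*exp(-y) + (C1*sin(sqrt(3)*y/2) + C2*cos(sqrt(3)*y/2))*exp(y/2)


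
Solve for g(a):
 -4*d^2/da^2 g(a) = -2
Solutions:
 g(a) = C1 + C2*a + a^2/4


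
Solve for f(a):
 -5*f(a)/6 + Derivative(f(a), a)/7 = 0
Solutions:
 f(a) = C1*exp(35*a/6)


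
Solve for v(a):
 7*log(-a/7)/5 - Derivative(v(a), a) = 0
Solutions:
 v(a) = C1 + 7*a*log(-a)/5 + 7*a*(-log(7) - 1)/5


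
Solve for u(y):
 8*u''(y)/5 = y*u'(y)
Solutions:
 u(y) = C1 + C2*erfi(sqrt(5)*y/4)


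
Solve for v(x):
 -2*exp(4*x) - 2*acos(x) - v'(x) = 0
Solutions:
 v(x) = C1 - 2*x*acos(x) + 2*sqrt(1 - x^2) - exp(4*x)/2


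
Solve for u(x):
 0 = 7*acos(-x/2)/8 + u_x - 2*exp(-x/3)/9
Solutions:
 u(x) = C1 - 7*x*acos(-x/2)/8 - 7*sqrt(4 - x^2)/8 - 2*exp(-x/3)/3


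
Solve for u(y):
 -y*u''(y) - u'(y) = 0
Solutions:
 u(y) = C1 + C2*log(y)


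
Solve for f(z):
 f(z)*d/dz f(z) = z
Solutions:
 f(z) = -sqrt(C1 + z^2)
 f(z) = sqrt(C1 + z^2)


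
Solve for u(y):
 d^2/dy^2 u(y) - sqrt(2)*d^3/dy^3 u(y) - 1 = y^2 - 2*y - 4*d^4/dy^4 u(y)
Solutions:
 u(y) = C1 + C2*y + y^4/12 + y^3*(-1 + sqrt(2))/3 + y^2*(-3/2 - sqrt(2)) + (C3*sin(sqrt(14)*y/8) + C4*cos(sqrt(14)*y/8))*exp(sqrt(2)*y/8)


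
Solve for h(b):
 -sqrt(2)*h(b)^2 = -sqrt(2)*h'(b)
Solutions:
 h(b) = -1/(C1 + b)


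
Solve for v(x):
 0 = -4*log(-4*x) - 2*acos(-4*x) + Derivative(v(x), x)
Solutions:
 v(x) = C1 + 4*x*log(-x) + 2*x*acos(-4*x) - 4*x + 8*x*log(2) + sqrt(1 - 16*x^2)/2


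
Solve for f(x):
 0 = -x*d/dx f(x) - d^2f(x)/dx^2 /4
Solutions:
 f(x) = C1 + C2*erf(sqrt(2)*x)


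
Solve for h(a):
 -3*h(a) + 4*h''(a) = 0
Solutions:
 h(a) = C1*exp(-sqrt(3)*a/2) + C2*exp(sqrt(3)*a/2)


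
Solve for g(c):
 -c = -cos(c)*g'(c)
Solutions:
 g(c) = C1 + Integral(c/cos(c), c)


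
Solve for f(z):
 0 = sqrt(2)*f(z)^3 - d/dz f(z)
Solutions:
 f(z) = -sqrt(2)*sqrt(-1/(C1 + sqrt(2)*z))/2
 f(z) = sqrt(2)*sqrt(-1/(C1 + sqrt(2)*z))/2


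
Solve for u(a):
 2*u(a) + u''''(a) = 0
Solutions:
 u(a) = (C1*sin(2^(3/4)*a/2) + C2*cos(2^(3/4)*a/2))*exp(-2^(3/4)*a/2) + (C3*sin(2^(3/4)*a/2) + C4*cos(2^(3/4)*a/2))*exp(2^(3/4)*a/2)


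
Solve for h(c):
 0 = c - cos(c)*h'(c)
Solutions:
 h(c) = C1 + Integral(c/cos(c), c)


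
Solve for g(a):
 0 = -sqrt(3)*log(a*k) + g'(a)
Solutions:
 g(a) = C1 + sqrt(3)*a*log(a*k) - sqrt(3)*a


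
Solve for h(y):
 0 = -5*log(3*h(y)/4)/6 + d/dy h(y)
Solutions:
 6*Integral(1/(-log(_y) - log(3) + 2*log(2)), (_y, h(y)))/5 = C1 - y


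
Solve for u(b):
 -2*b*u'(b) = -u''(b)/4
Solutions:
 u(b) = C1 + C2*erfi(2*b)


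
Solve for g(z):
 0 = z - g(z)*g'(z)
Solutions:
 g(z) = -sqrt(C1 + z^2)
 g(z) = sqrt(C1 + z^2)


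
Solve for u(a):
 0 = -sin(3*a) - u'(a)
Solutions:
 u(a) = C1 + cos(3*a)/3


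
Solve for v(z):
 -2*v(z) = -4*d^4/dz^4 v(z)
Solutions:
 v(z) = C1*exp(-2^(3/4)*z/2) + C2*exp(2^(3/4)*z/2) + C3*sin(2^(3/4)*z/2) + C4*cos(2^(3/4)*z/2)


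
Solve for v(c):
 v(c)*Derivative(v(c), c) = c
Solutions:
 v(c) = -sqrt(C1 + c^2)
 v(c) = sqrt(C1 + c^2)


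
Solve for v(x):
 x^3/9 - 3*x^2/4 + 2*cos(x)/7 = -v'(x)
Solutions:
 v(x) = C1 - x^4/36 + x^3/4 - 2*sin(x)/7


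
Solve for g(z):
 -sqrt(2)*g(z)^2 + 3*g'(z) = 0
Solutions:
 g(z) = -3/(C1 + sqrt(2)*z)


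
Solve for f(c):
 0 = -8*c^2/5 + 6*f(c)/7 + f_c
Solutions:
 f(c) = C1*exp(-6*c/7) + 28*c^2/15 - 196*c/45 + 686/135


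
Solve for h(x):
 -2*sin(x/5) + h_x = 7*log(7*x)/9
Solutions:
 h(x) = C1 + 7*x*log(x)/9 - 7*x/9 + 7*x*log(7)/9 - 10*cos(x/5)


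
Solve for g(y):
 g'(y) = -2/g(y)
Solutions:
 g(y) = -sqrt(C1 - 4*y)
 g(y) = sqrt(C1 - 4*y)


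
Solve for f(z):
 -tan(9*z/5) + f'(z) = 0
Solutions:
 f(z) = C1 - 5*log(cos(9*z/5))/9


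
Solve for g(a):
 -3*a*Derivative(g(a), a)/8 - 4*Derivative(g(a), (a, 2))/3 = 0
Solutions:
 g(a) = C1 + C2*erf(3*a/8)


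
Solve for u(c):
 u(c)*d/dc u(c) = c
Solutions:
 u(c) = -sqrt(C1 + c^2)
 u(c) = sqrt(C1 + c^2)


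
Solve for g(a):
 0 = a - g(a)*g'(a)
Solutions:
 g(a) = -sqrt(C1 + a^2)
 g(a) = sqrt(C1 + a^2)


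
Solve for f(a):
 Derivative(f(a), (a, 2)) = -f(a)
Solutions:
 f(a) = C1*sin(a) + C2*cos(a)


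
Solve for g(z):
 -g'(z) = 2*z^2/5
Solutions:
 g(z) = C1 - 2*z^3/15


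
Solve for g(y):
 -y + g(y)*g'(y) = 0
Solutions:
 g(y) = -sqrt(C1 + y^2)
 g(y) = sqrt(C1 + y^2)


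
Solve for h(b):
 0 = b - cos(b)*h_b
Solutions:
 h(b) = C1 + Integral(b/cos(b), b)


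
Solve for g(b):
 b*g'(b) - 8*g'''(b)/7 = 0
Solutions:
 g(b) = C1 + Integral(C2*airyai(7^(1/3)*b/2) + C3*airybi(7^(1/3)*b/2), b)


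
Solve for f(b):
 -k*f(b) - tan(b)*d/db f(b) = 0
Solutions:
 f(b) = C1*exp(-k*log(sin(b)))


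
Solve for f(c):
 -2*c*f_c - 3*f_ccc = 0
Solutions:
 f(c) = C1 + Integral(C2*airyai(-2^(1/3)*3^(2/3)*c/3) + C3*airybi(-2^(1/3)*3^(2/3)*c/3), c)


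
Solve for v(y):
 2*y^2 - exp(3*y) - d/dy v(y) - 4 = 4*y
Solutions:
 v(y) = C1 + 2*y^3/3 - 2*y^2 - 4*y - exp(3*y)/3
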